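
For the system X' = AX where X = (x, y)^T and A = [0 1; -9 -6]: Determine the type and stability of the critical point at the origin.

A = [[0,1],[-9,-6]]; det(A-λI) = λ^2 + 6λ + 9.
repeated λ = -3 with a single eigenvector.

stable improper node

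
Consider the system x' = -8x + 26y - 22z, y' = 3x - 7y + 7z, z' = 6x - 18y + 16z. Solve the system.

Coefficient matrix A = [[-8, 26, -22], [3, -7, 7], [6, -18, 16]].
det(A - λI) = 0 gives eigenvalues λ = 2, 1, -2.
For λ=2: eigenvector (-4,1,3).
For λ=1: eigenvector (-2,1,2).
For λ=-2: eigenvector (3,-1,-2).
General solution: C_1e^(2t)(-4,1,3) + C_2e^(t)(-2,1,2) + C_3e^(-2t)(3,-1,-2).

x(t) = -4C_1e^(2t) - 2C_2e^(t) + 3C_3e^(-2t), y(t) = C_1e^(2t) + C_2e^(t) - C_3e^(-2t), z(t) = 3C_1e^(2t) + 2C_2e^(t) - 2C_3e^(-2t)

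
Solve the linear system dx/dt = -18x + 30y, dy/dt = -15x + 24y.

x(t) = -3c_1e^(3t)sin(3t) - c_1e^(3t)cos(3t) - c_2e^(3t)sin(3t) + 3c_2e^(3t)cos(3t), y(t) = -2c_1e^(3t)sin(3t) - c_1e^(3t)cos(3t) - c_2e^(3t)sin(3t) + 2c_2e^(3t)cos(3t)

Coefficient matrix A = [[-18, 30], [-15, 24]].
Characteristic polynomial det(A - λI) = λ^2 - 6λ + 18 = 0.
Eigenvalues λ = 3 ± 3i (complex conjugate pair).
For λ=3+3i: an eigenvector is (-1,-1) - i(-3,-2) = (-1 + 3i, -1 + 2i).
A real fundamental pair from Re and Im of e^((3+3i)t)v: X_1 = e^(3t)(cos(3t)·(-1,-1) + sin(3t)·(-3,-2)), X_2 = e^(3t)(sin(3t)·(-1,-1) - cos(3t)·(-3,-2)).
General solution: c_1X_1 + c_2X_2.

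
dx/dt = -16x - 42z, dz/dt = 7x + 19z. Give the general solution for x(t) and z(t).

x(t) = -2c_1e^(5t) + 3c_2e^(-2t), z(t) = c_1e^(5t) - c_2e^(-2t)

Coefficient matrix A = [[-16, -42], [7, 19]].
Characteristic polynomial det(A - λI) = λ^2 - 3λ - 10 = 0.
Eigenvalues λ = 5, -2.
For λ=5: (A-λI) row 1 is [-21, -42], so an eigenvector is (-2, 1).
For λ=-2: (A-λI) row 1 is [-14, -42], so an eigenvector is (3, -1).
General solution: c_1e^(5t)(-2,1) + c_2e^(-2t)(3,-1).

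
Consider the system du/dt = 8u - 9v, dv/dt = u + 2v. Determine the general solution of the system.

u(t) = 3K_1e^(5t) + 3K_2te^(5t) - 2K_2e^(5t), v(t) = K_1e^(5t) + K_2te^(5t) - K_2e^(5t)

Coefficient matrix A = [[8, -9], [1, 2]].
Characteristic polynomial det(A - λI) = λ^2 - 10λ + 25 = 0.
Single eigenvalue λ = 5 with algebraic multiplicity 2.
Eigenvector v = (3,1); generalized eigenvector w with (A-λI)w=v is (-2,-1).
General solution: e^(5t)[K_1·v + K_2·(t·v + w)].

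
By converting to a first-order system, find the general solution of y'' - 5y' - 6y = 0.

y(t) = c_1e^(6t) + c_2e^(-t)

Let x_1 = y, x_2 = y'. Then x_1' = x_2 and x_2' = 6x_1 + 5x_2.
A = [[0,1],[6,5]]; det(A-λI) = λ^2 - 5λ - 6.
Eigenvalues λ = 6, -1 with eigenvectors (1,6), (1,-1).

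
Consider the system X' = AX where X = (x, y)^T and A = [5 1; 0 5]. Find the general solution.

x(t) = c_1e^(5t) + c_2te^(5t) - c_2e^(5t), y(t) = c_2e^(5t)

Coefficient matrix A = [[5, 1], [0, 5]].
Characteristic polynomial det(A - λI) = λ^2 - 10λ + 25 = 0.
Single eigenvalue λ = 5 with algebraic multiplicity 2.
Eigenvector v = (1,0); generalized eigenvector w with (A-λI)w=v is (-1,1).
General solution: e^(5t)[c_1·v + c_2·(t·v + w)].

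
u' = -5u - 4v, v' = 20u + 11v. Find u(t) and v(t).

u(t) = -c_1e^(3t)sin(4t) + c_2e^(3t)cos(4t), v(t) = 2c_1e^(3t)sin(4t) + c_1e^(3t)cos(4t) + c_2e^(3t)sin(4t) - 2c_2e^(3t)cos(4t)

Coefficient matrix A = [[-5, -4], [20, 11]].
Characteristic polynomial det(A - λI) = λ^2 - 6λ + 25 = 0.
Eigenvalues λ = 3 ± 4i (complex conjugate pair).
For λ=3+4i: an eigenvector is (0,1) - i(-1,2) = (0 + i, 1 - 2i).
A real fundamental pair from Re and Im of e^((3+4i)t)v: X_1 = e^(3t)(cos(4t)·(0,1) + sin(4t)·(-1,2)), X_2 = e^(3t)(sin(4t)·(0,1) - cos(4t)·(-1,2)).
General solution: c_1X_1 + c_2X_2.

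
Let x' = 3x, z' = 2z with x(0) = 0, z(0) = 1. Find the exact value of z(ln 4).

16

A = [[3,0],[0,2]]; eigenvalues λ = 2, 3.
Eigenvectors: (0,-1) for λ=2, (1,0) for λ=3.
From the initial condition, c_1 = -1, c_2 = 0.
z(ln 4) = (-1)(4^2)(-1) + (0)(4^3)(0) = 16.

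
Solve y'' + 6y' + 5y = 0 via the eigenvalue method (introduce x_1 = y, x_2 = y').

Let x_1 = y, x_2 = y'. Then x_1' = x_2 and x_2' = -5x_1 - 6x_2.
A = [[0,1],[-5,-6]]; det(A-λI) = λ^2 + 6λ + 5.
Eigenvalues λ = -5, -1 with eigenvectors (1,-5), (1,-1).

y(t) = c_1e^(-5t) + c_2e^(-t)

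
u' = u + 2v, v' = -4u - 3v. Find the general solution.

Coefficient matrix A = [[1, 2], [-4, -3]].
Characteristic polynomial det(A - λI) = λ^2 + 2λ + 5 = 0.
Eigenvalues λ = -1 ± 2i (complex conjugate pair).
For λ=-1+2i: an eigenvector is (1,-1) - i(0,-1) = (1, -1 + i).
A real fundamental pair from Re and Im of e^((-1+2i)t)v: X_1 = e^(-t)(cos(2t)·(1,-1) + sin(2t)·(0,-1)), X_2 = e^(-t)(sin(2t)·(1,-1) - cos(2t)·(0,-1)).
General solution: K_1X_1 + K_2X_2.

u(t) = K_1e^(-t)cos(2t) + K_2e^(-t)sin(2t), v(t) = -K_1e^(-t)sin(2t) - K_1e^(-t)cos(2t) - K_2e^(-t)sin(2t) + K_2e^(-t)cos(2t)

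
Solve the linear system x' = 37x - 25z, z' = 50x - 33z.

x(t) = -K_1e^(2t)sin(5t) + 2K_1e^(2t)cos(5t) + 2K_2e^(2t)sin(5t) + K_2e^(2t)cos(5t), z(t) = -K_1e^(2t)sin(5t) + 3K_1e^(2t)cos(5t) + 3K_2e^(2t)sin(5t) + K_2e^(2t)cos(5t)

Coefficient matrix A = [[37, -25], [50, -33]].
Characteristic polynomial det(A - λI) = λ^2 - 4λ + 29 = 0.
Eigenvalues λ = 2 ± 5i (complex conjugate pair).
For λ=2+5i: an eigenvector is (2,3) - i(-1,-1) = (2 + i, 3 + i).
A real fundamental pair from Re and Im of e^((2+5i)t)v: X_1 = e^(2t)(cos(5t)·(2,3) + sin(5t)·(-1,-1)), X_2 = e^(2t)(sin(5t)·(2,3) - cos(5t)·(-1,-1)).
General solution: K_1X_1 + K_2X_2.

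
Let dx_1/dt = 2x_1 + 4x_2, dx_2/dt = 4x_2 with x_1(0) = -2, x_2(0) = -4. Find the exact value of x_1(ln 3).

A = [[2,4],[0,4]]; eigenvalues λ = 4, 2.
Eigenvectors: (-2,-1) for λ=4, (-1,0) for λ=2.
From the initial condition, c_1 = 4, c_2 = -6.
x_1(ln 3) = (4)(3^4)(-2) + (-6)(3^2)(-1) = -594.

-594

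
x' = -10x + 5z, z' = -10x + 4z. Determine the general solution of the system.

x(t) = -2K_1e^(-3t)sin(t) + K_1e^(-3t)cos(t) + K_2e^(-3t)sin(t) + 2K_2e^(-3t)cos(t), z(t) = -3K_1e^(-3t)sin(t) + K_1e^(-3t)cos(t) + K_2e^(-3t)sin(t) + 3K_2e^(-3t)cos(t)

Coefficient matrix A = [[-10, 5], [-10, 4]].
Characteristic polynomial det(A - λI) = λ^2 + 6λ + 10 = 0.
Eigenvalues λ = -3 ± i (complex conjugate pair).
For λ=-3+i: an eigenvector is (1,1) - i(-2,-3) = (1 + 2i, 1 + 3i).
A real fundamental pair from Re and Im of e^((-3+i)t)v: X_1 = e^(-3t)(cos(t)·(1,1) + sin(t)·(-2,-3)), X_2 = e^(-3t)(sin(t)·(1,1) - cos(t)·(-2,-3)).
General solution: K_1X_1 + K_2X_2.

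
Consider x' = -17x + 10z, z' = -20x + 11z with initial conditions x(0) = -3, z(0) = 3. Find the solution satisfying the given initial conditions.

x(t) = 36e^(-3t)sin(2t) - 3e^(-3t)cos(2t), z(t) = 51e^(-3t)sin(2t) + 3e^(-3t)cos(2t)

Coefficient matrix A = [[-17, 10], [-20, 11]].
Characteristic polynomial det(A - λI) = λ^2 + 6λ + 13 = 0.
Eigenvalues λ = -3 ± 2i (complex conjugate pair).
For λ=-3+2i: an eigenvector is (2,3) - i(1,1) = (2 - i, 3 - i).
A real fundamental pair from Re and Im of e^((-3+2i)t)v: X_1 = e^(-3t)(cos(2t)·(2,3) + sin(2t)·(1,1)), X_2 = e^(-3t)(sin(2t)·(2,3) - cos(2t)·(1,1)).
General solution: c_1X_1 + c_2X_2.
Applying x(0)=-3, z(0)=3 gives c_1=6, c_2=15.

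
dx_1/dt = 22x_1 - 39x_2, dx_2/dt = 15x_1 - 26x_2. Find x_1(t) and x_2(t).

x_1(t) = -3K_1e^(-2t)sin(3t) - 2K_1e^(-2t)cos(3t) - 2K_2e^(-2t)sin(3t) + 3K_2e^(-2t)cos(3t), x_2(t) = -2K_1e^(-2t)sin(3t) - K_1e^(-2t)cos(3t) - K_2e^(-2t)sin(3t) + 2K_2e^(-2t)cos(3t)

Coefficient matrix A = [[22, -39], [15, -26]].
Characteristic polynomial det(A - λI) = λ^2 + 4λ + 13 = 0.
Eigenvalues λ = -2 ± 3i (complex conjugate pair).
For λ=-2+3i: an eigenvector is (-2,-1) - i(-3,-2) = (-2 + 3i, -1 + 2i).
A real fundamental pair from Re and Im of e^((-2+3i)t)v: X_1 = e^(-2t)(cos(3t)·(-2,-1) + sin(3t)·(-3,-2)), X_2 = e^(-2t)(sin(3t)·(-2,-1) - cos(3t)·(-3,-2)).
General solution: K_1X_1 + K_2X_2.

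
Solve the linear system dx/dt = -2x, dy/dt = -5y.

x(t) = -c_2e^(-2t), y(t) = c_1e^(-5t)

Coefficient matrix A = [[-2, 0], [0, -5]].
Characteristic polynomial det(A - λI) = λ^2 + 7λ + 10 = 0.
Eigenvalues λ = -5, -2.
For λ=-5: (A-λI) row 1 is [3, 0], so an eigenvector is (0, 1).
For λ=-2: (A-λI) row 2 is [0, -3], so an eigenvector is (-1, 0).
General solution: c_1e^(-5t)(0,1) + c_2e^(-2t)(-1,0).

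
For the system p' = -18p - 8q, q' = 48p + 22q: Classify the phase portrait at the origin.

A = [[-18,-8],[48,22]]; det(A-λI) = λ^2 - 4λ - 12.
λ = 6, -2: opposite signs.

saddle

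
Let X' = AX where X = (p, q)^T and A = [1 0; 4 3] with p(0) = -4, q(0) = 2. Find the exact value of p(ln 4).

A = [[1,0],[4,3]]; eigenvalues λ = 3, 1.
Eigenvectors: (0,1) for λ=3, (-1,2) for λ=1.
From the initial condition, c_1 = -6, c_2 = 4.
p(ln 4) = (-6)(4^3)(0) + (4)(4^1)(-1) = -16.

-16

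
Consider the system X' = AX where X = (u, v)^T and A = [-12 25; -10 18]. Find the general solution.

u(t) = 2c_1e^(3t)sin(5t) + c_1e^(3t)cos(5t) + c_2e^(3t)sin(5t) - 2c_2e^(3t)cos(5t), v(t) = c_1e^(3t)sin(5t) + c_1e^(3t)cos(5t) + c_2e^(3t)sin(5t) - c_2e^(3t)cos(5t)

Coefficient matrix A = [[-12, 25], [-10, 18]].
Characteristic polynomial det(A - λI) = λ^2 - 6λ + 34 = 0.
Eigenvalues λ = 3 ± 5i (complex conjugate pair).
For λ=3+5i: an eigenvector is (1,1) - i(2,1) = (1 - 2i, 1 - i).
A real fundamental pair from Re and Im of e^((3+5i)t)v: X_1 = e^(3t)(cos(5t)·(1,1) + sin(5t)·(2,1)), X_2 = e^(3t)(sin(5t)·(1,1) - cos(5t)·(2,1)).
General solution: c_1X_1 + c_2X_2.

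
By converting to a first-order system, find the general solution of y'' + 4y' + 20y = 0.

y(t) = C_1e^(-2t)cos(4t) + C_2e^(-2t)sin(4t)

Let x_1 = y, x_2 = y'. Then x_1' = x_2 and x_2' = -20x_1 - 4x_2.
A = [[0,1],[-20,-4]]; det(A-λI) = λ^2 + 4λ + 20.
Eigenvalues λ = -2 ± 4i.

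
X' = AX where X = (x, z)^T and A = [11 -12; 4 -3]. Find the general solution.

Coefficient matrix A = [[11, -12], [4, -3]].
Characteristic polynomial det(A - λI) = λ^2 - 8λ + 15 = 0.
Eigenvalues λ = 5, 3.
For λ=5: (A-λI) row 1 is [6, -12], so an eigenvector is (-2, -1).
For λ=3: (A-λI) row 1 is [8, -12], so an eigenvector is (3, 2).
General solution: C_1e^(5t)(-2,-1) + C_2e^(3t)(3,2).

x(t) = -2C_1e^(5t) + 3C_2e^(3t), z(t) = -C_1e^(5t) + 2C_2e^(3t)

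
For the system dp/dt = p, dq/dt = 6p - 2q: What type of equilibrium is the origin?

saddle

A = [[1,0],[6,-2]]; det(A-λI) = λ^2 + λ - 2.
λ = 1, -2: opposite signs.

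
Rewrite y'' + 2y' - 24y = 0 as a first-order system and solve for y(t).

y(t) = K_1e^(4t) + K_2e^(-6t)

Let x_1 = y, x_2 = y'. Then x_1' = x_2 and x_2' = 24x_1 - 2x_2.
A = [[0,1],[24,-2]]; det(A-λI) = λ^2 + 2λ - 24.
Eigenvalues λ = 4, -6 with eigenvectors (1,4), (1,-6).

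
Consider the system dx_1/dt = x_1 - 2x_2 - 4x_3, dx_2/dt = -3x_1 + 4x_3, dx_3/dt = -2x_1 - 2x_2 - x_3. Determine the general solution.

x_1(t) = C_1e^(3t) - C_2e^(-t) + 2C_3e^(-2t), x_2(t) = -C_1e^(3t) + C_2e^(-t) - C_3e^(-2t), x_3(t) = -C_2e^(-t) + 2C_3e^(-2t)

Coefficient matrix A = [[1, -2, -4], [-3, 0, 4], [-2, -2, -1]].
det(A - λI) = 0 gives eigenvalues λ = 3, -1, -2.
For λ=3: eigenvector (1,-1,0).
For λ=-1: eigenvector (-1,1,-1).
For λ=-2: eigenvector (2,-1,2).
General solution: C_1e^(3t)(1,-1,0) + C_2e^(-t)(-1,1,-1) + C_3e^(-2t)(2,-1,2).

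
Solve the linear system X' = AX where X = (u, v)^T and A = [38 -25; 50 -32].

u(t) = -K_1e^(3t)sin(5t) + 2K_1e^(3t)cos(5t) + 2K_2e^(3t)sin(5t) + K_2e^(3t)cos(5t), v(t) = -K_1e^(3t)sin(5t) + 3K_1e^(3t)cos(5t) + 3K_2e^(3t)sin(5t) + K_2e^(3t)cos(5t)

Coefficient matrix A = [[38, -25], [50, -32]].
Characteristic polynomial det(A - λI) = λ^2 - 6λ + 34 = 0.
Eigenvalues λ = 3 ± 5i (complex conjugate pair).
For λ=3+5i: an eigenvector is (2,3) - i(-1,-1) = (2 + i, 3 + i).
A real fundamental pair from Re and Im of e^((3+5i)t)v: X_1 = e^(3t)(cos(5t)·(2,3) + sin(5t)·(-1,-1)), X_2 = e^(3t)(sin(5t)·(2,3) - cos(5t)·(-1,-1)).
General solution: K_1X_1 + K_2X_2.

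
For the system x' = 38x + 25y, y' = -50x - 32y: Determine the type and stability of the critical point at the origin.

A = [[38,25],[-50,-32]]; det(A-λI) = λ^2 - 6λ + 34.
λ = 3 ± 5i: positive real part.

unstable spiral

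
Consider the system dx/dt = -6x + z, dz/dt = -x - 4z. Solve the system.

x(t) = -K_1e^(-5t) - K_2te^(-5t) + 3K_2e^(-5t), z(t) = -K_1e^(-5t) - K_2te^(-5t) + 2K_2e^(-5t)

Coefficient matrix A = [[-6, 1], [-1, -4]].
Characteristic polynomial det(A - λI) = λ^2 + 10λ + 25 = 0.
Single eigenvalue λ = -5 with algebraic multiplicity 2.
Eigenvector v = (-1,-1); generalized eigenvector w with (A-λI)w=v is (3,2).
General solution: e^(-5t)[K_1·v + K_2·(t·v + w)].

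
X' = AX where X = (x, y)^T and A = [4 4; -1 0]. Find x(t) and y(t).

Coefficient matrix A = [[4, 4], [-1, 0]].
Characteristic polynomial det(A - λI) = λ^2 - 4λ + 4 = 0.
Single eigenvalue λ = 2 with algebraic multiplicity 2.
Eigenvector v = (2,-1); generalized eigenvector w with (A-λI)w=v is (-3,2).
General solution: e^(2t)[c_1·v + c_2·(t·v + w)].

x(t) = 2c_1e^(2t) + 2c_2te^(2t) - 3c_2e^(2t), y(t) = -c_1e^(2t) - c_2te^(2t) + 2c_2e^(2t)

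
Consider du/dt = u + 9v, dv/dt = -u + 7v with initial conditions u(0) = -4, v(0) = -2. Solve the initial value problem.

u(t) = -6te^(4t) - 4e^(4t), v(t) = -2te^(4t) - 2e^(4t)

Coefficient matrix A = [[1, 9], [-1, 7]].
Characteristic polynomial det(A - λI) = λ^2 - 8λ + 16 = 0.
Single eigenvalue λ = 4 with algebraic multiplicity 2.
Eigenvector v = (-3,-1); generalized eigenvector w with (A-λI)w=v is (1,0).
General solution: e^(4t)[C_1·v + C_2·(t·v + w)].
Applying u(0)=-4, v(0)=-2 gives C_1=2, C_2=2.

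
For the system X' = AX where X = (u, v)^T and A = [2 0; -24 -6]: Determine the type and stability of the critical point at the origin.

saddle

A = [[2,0],[-24,-6]]; det(A-λI) = λ^2 + 4λ - 12.
λ = -6, 2: opposite signs.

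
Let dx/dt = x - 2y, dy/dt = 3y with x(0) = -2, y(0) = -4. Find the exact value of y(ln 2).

A = [[1,-2],[0,3]]; eigenvalues λ = 1, 3.
Eigenvectors: (-1,0) for λ=1, (1,-1) for λ=3.
From the initial condition, c_1 = 6, c_2 = 4.
y(ln 2) = (6)(2^1)(0) + (4)(2^3)(-1) = -32.

-32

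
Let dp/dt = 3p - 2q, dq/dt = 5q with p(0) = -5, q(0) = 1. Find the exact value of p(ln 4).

A = [[3,-2],[0,5]]; eigenvalues λ = 3, 5.
Eigenvectors: (1,0) for λ=3, (-1,1) for λ=5.
From the initial condition, c_1 = -4, c_2 = 1.
p(ln 4) = (-4)(4^3)(1) + (1)(4^5)(-1) = -1280.

-1280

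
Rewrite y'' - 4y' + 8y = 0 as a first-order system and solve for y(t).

Let x_1 = y, x_2 = y'. Then x_1' = x_2 and x_2' = -8x_1 + 4x_2.
A = [[0,1],[-8,4]]; det(A-λI) = λ^2 - 4λ + 8.
Eigenvalues λ = 2 ± 2i.

y(t) = c_1e^(2t)cos(2t) + c_2e^(2t)sin(2t)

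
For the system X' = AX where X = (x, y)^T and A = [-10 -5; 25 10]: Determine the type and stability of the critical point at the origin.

center

A = [[-10,-5],[25,10]]; det(A-λI) = λ^2 + 25.
λ = 0 ± 5i: zero real part.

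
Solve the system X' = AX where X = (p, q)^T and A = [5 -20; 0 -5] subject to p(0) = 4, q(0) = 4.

Coefficient matrix A = [[5, -20], [0, -5]].
Characteristic polynomial det(A - λI) = λ^2 - 25 = 0.
Eigenvalues λ = 5, -5.
For λ=5: (A-λI) row 1 is [0, -20], so an eigenvector is (-1, 0).
For λ=-5: (A-λI) row 1 is [10, -20], so an eigenvector is (2, 1).
General solution: C_1e^(5t)(-1,0) + C_2e^(-5t)(2,1).
Applying p(0)=4, q(0)=4 gives C_1=4, C_2=4.

p(t) = -4e^(5t) + 8e^(-5t), q(t) = 4e^(-5t)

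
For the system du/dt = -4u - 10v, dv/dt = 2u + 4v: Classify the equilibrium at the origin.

A = [[-4,-10],[2,4]]; det(A-λI) = λ^2 + 4.
λ = 0 ± 2i: zero real part.

center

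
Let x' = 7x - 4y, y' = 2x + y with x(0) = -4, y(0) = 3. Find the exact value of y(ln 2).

-144

A = [[7,-4],[2,1]]; eigenvalues λ = 3, 5.
Eigenvectors: (-1,-1) for λ=3, (2,1) for λ=5.
From the initial condition, c_1 = -10, c_2 = -7.
y(ln 2) = (-10)(2^3)(-1) + (-7)(2^5)(1) = -144.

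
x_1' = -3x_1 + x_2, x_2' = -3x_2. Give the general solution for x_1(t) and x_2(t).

x_1(t) = K_1e^(-3t) + K_2te^(-3t) - K_2e^(-3t), x_2(t) = K_2e^(-3t)

Coefficient matrix A = [[-3, 1], [0, -3]].
Characteristic polynomial det(A - λI) = λ^2 + 6λ + 9 = 0.
Single eigenvalue λ = -3 with algebraic multiplicity 2.
Eigenvector v = (1,0); generalized eigenvector w with (A-λI)w=v is (-1,1).
General solution: e^(-3t)[K_1·v + K_2·(t·v + w)].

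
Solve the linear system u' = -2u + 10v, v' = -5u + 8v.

u(t) = -c_1e^(3t)sin(5t) + c_1e^(3t)cos(5t) + c_2e^(3t)sin(5t) + c_2e^(3t)cos(5t), v(t) = -c_1e^(3t)sin(5t) + c_2e^(3t)cos(5t)

Coefficient matrix A = [[-2, 10], [-5, 8]].
Characteristic polynomial det(A - λI) = λ^2 - 6λ + 34 = 0.
Eigenvalues λ = 3 ± 5i (complex conjugate pair).
For λ=3+5i: an eigenvector is (1,0) - i(-1,-1) = (1 + i, 0 + i).
A real fundamental pair from Re and Im of e^((3+5i)t)v: X_1 = e^(3t)(cos(5t)·(1,0) + sin(5t)·(-1,-1)), X_2 = e^(3t)(sin(5t)·(1,0) - cos(5t)·(-1,-1)).
General solution: c_1X_1 + c_2X_2.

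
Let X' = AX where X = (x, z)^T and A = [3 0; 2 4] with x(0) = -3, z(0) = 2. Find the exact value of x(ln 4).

A = [[3,0],[2,4]]; eigenvalues λ = 4, 3.
Eigenvectors: (0,-1) for λ=4, (1,-2) for λ=3.
From the initial condition, c_1 = 4, c_2 = -3.
x(ln 4) = (4)(4^4)(0) + (-3)(4^3)(1) = -192.

-192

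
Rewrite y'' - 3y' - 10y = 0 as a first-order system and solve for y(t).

y(t) = c_1e^(5t) + c_2e^(-2t)

Let x_1 = y, x_2 = y'. Then x_1' = x_2 and x_2' = 10x_1 + 3x_2.
A = [[0,1],[10,3]]; det(A-λI) = λ^2 - 3λ - 10.
Eigenvalues λ = 5, -2 with eigenvectors (1,5), (1,-2).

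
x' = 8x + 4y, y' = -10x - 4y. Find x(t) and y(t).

x(t) = -c_1e^(2t)sin(2t) + c_1e^(2t)cos(2t) + c_2e^(2t)sin(2t) + c_2e^(2t)cos(2t), y(t) = c_1e^(2t)sin(2t) - 2c_1e^(2t)cos(2t) - 2c_2e^(2t)sin(2t) - c_2e^(2t)cos(2t)

Coefficient matrix A = [[8, 4], [-10, -4]].
Characteristic polynomial det(A - λI) = λ^2 - 4λ + 8 = 0.
Eigenvalues λ = 2 ± 2i (complex conjugate pair).
For λ=2+2i: an eigenvector is (1,-2) - i(-1,1) = (1 + i, -2 - i).
A real fundamental pair from Re and Im of e^((2+2i)t)v: X_1 = e^(2t)(cos(2t)·(1,-2) + sin(2t)·(-1,1)), X_2 = e^(2t)(sin(2t)·(1,-2) - cos(2t)·(-1,1)).
General solution: c_1X_1 + c_2X_2.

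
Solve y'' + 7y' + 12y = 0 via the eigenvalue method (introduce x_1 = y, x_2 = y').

y(t) = K_1e^(-4t) + K_2e^(-3t)

Let x_1 = y, x_2 = y'. Then x_1' = x_2 and x_2' = -12x_1 - 7x_2.
A = [[0,1],[-12,-7]]; det(A-λI) = λ^2 + 7λ + 12.
Eigenvalues λ = -4, -3 with eigenvectors (1,-4), (1,-3).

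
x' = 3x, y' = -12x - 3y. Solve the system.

x(t) = c_1e^(3t), y(t) = -2c_1e^(3t) + c_2e^(-3t)

Coefficient matrix A = [[3, 0], [-12, -3]].
Characteristic polynomial det(A - λI) = λ^2 - 9 = 0.
Eigenvalues λ = 3, -3.
For λ=3: (A-λI) row 2 is [-12, -6], so an eigenvector is (1, -2).
For λ=-3: (A-λI) row 1 is [6, 0], so an eigenvector is (0, 1).
General solution: c_1e^(3t)(1,-2) + c_2e^(-3t)(0,1).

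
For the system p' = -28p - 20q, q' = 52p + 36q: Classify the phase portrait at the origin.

A = [[-28,-20],[52,36]]; det(A-λI) = λ^2 - 8λ + 32.
λ = 4 ± 4i: positive real part.

unstable spiral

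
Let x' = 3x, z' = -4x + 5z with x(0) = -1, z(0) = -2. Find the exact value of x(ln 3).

A = [[3,0],[-4,5]]; eigenvalues λ = 5, 3.
Eigenvectors: (0,1) for λ=5, (1,2) for λ=3.
From the initial condition, c_1 = 0, c_2 = -1.
x(ln 3) = (0)(3^5)(0) + (-1)(3^3)(1) = -27.

-27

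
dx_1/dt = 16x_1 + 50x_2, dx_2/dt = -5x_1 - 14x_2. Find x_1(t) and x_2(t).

Coefficient matrix A = [[16, 50], [-5, -14]].
Characteristic polynomial det(A - λI) = λ^2 - 2λ + 26 = 0.
Eigenvalues λ = 1 ± 5i (complex conjugate pair).
For λ=1+5i: an eigenvector is (1,0) - i(3,-1) = (1 - 3i, 0 + i).
A real fundamental pair from Re and Im of e^((1+5i)t)v: X_1 = e^(t)(cos(5t)·(1,0) + sin(5t)·(3,-1)), X_2 = e^(t)(sin(5t)·(1,0) - cos(5t)·(3,-1)).
General solution: K_1X_1 + K_2X_2.

x_1(t) = 3K_1e^(t)sin(5t) + K_1e^(t)cos(5t) + K_2e^(t)sin(5t) - 3K_2e^(t)cos(5t), x_2(t) = -K_1e^(t)sin(5t) + K_2e^(t)cos(5t)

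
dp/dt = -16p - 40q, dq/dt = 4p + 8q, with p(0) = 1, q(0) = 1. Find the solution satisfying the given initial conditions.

p(t) = -13e^(-4t)sin(4t) + e^(-4t)cos(4t), q(t) = 4e^(-4t)sin(4t) + e^(-4t)cos(4t)

Coefficient matrix A = [[-16, -40], [4, 8]].
Characteristic polynomial det(A - λI) = λ^2 + 8λ + 32 = 0.
Eigenvalues λ = -4 ± 4i (complex conjugate pair).
For λ=-4+4i: an eigenvector is (1,0) - i(-3,1) = (1 + 3i, 0 - i).
A real fundamental pair from Re and Im of e^((-4+4i)t)v: X_1 = e^(-4t)(cos(4t)·(1,0) + sin(4t)·(-3,1)), X_2 = e^(-4t)(sin(4t)·(1,0) - cos(4t)·(-3,1)).
General solution: c_1X_1 + c_2X_2.
Applying p(0)=1, q(0)=1 gives c_1=4, c_2=-1.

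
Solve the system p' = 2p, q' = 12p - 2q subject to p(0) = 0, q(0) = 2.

Coefficient matrix A = [[2, 0], [12, -2]].
Characteristic polynomial det(A - λI) = λ^2 - 4 = 0.
Eigenvalues λ = -2, 2.
For λ=-2: (A-λI) row 1 is [4, 0], so an eigenvector is (0, 1).
For λ=2: (A-λI) row 2 is [12, -4], so an eigenvector is (-1, -3).
General solution: K_1e^(-2t)(0,1) + K_2e^(2t)(-1,-3).
Applying p(0)=0, q(0)=2 gives K_1=2, K_2=0.

p(t) = 0, q(t) = 2e^(-2t)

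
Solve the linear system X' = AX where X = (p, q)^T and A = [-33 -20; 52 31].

p(t) = 2K_1e^(-t)sin(4t) + K_1e^(-t)cos(4t) + K_2e^(-t)sin(4t) - 2K_2e^(-t)cos(4t), q(t) = -3K_1e^(-t)sin(4t) - 2K_1e^(-t)cos(4t) - 2K_2e^(-t)sin(4t) + 3K_2e^(-t)cos(4t)

Coefficient matrix A = [[-33, -20], [52, 31]].
Characteristic polynomial det(A - λI) = λ^2 + 2λ + 17 = 0.
Eigenvalues λ = -1 ± 4i (complex conjugate pair).
For λ=-1+4i: an eigenvector is (1,-2) - i(2,-3) = (1 - 2i, -2 + 3i).
A real fundamental pair from Re and Im of e^((-1+4i)t)v: X_1 = e^(-t)(cos(4t)·(1,-2) + sin(4t)·(2,-3)), X_2 = e^(-t)(sin(4t)·(1,-2) - cos(4t)·(2,-3)).
General solution: K_1X_1 + K_2X_2.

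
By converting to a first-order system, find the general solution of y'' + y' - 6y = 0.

Let x_1 = y, x_2 = y'. Then x_1' = x_2 and x_2' = 6x_1 - x_2.
A = [[0,1],[6,-1]]; det(A-λI) = λ^2 + λ - 6.
Eigenvalues λ = -3, 2 with eigenvectors (1,-3), (1,2).

y(t) = K_1e^(-3t) + K_2e^(2t)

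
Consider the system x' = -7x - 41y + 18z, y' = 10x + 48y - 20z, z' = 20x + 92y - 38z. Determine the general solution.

Coefficient matrix A = [[-7, -41, 18], [10, 48, -20], [20, 92, -38]].
det(A - λI) = 0 gives eigenvalues λ = 3, 2, -2.
For λ=3: eigenvector (-1,2,4).
For λ=2: eigenvector (2,0,1).
For λ=-2: eigenvector (-1,1,2).
General solution: c_1e^(3t)(-1,2,4) + c_2e^(2t)(2,0,1) + c_3e^(-2t)(-1,1,2).

x(t) = -c_1e^(3t) + 2c_2e^(2t) - c_3e^(-2t), y(t) = 2c_1e^(3t) + c_3e^(-2t), z(t) = 4c_1e^(3t) + c_2e^(2t) + 2c_3e^(-2t)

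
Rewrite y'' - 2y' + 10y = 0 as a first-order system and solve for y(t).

Let x_1 = y, x_2 = y'. Then x_1' = x_2 and x_2' = -10x_1 + 2x_2.
A = [[0,1],[-10,2]]; det(A-λI) = λ^2 - 2λ + 10.
Eigenvalues λ = 1 ± 3i.

y(t) = c_1e^(t)cos(3t) + c_2e^(t)sin(3t)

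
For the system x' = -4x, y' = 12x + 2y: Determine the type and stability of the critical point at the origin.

saddle

A = [[-4,0],[12,2]]; det(A-λI) = λ^2 + 2λ - 8.
λ = 2, -4: opposite signs.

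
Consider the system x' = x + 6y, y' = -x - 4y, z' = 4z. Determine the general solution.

x(t) = -2c_1e^(-2t) - 3c_2e^(-t), y(t) = c_1e^(-2t) + c_2e^(-t), z(t) = c_3e^(4t)

Coefficient matrix A = [[1, 6, 0], [-1, -4, 0], [0, 0, 4]].
det(A - λI) = 0 gives eigenvalues λ = -2, -1, 4.
For λ=-2: eigenvector (-2,1,0).
For λ=-1: eigenvector (-3,1,0).
For λ=4: eigenvector (0,0,1).
General solution: c_1e^(-2t)(-2,1,0) + c_2e^(-t)(-3,1,0) + c_3e^(4t)(0,0,1).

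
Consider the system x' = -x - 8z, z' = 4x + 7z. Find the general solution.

Coefficient matrix A = [[-1, -8], [4, 7]].
Characteristic polynomial det(A - λI) = λ^2 - 6λ + 25 = 0.
Eigenvalues λ = 3 ± 4i (complex conjugate pair).
For λ=3+4i: an eigenvector is (-1,1) - i(-1,0) = (-1 + i, 1).
A real fundamental pair from Re and Im of e^((3+4i)t)v: X_1 = e^(3t)(cos(4t)·(-1,1) + sin(4t)·(-1,0)), X_2 = e^(3t)(sin(4t)·(-1,1) - cos(4t)·(-1,0)).
General solution: K_1X_1 + K_2X_2.

x(t) = -K_1e^(3t)sin(4t) - K_1e^(3t)cos(4t) - K_2e^(3t)sin(4t) + K_2e^(3t)cos(4t), z(t) = K_1e^(3t)cos(4t) + K_2e^(3t)sin(4t)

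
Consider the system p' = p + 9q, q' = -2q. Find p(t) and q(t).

Coefficient matrix A = [[1, 9], [0, -2]].
Characteristic polynomial det(A - λI) = λ^2 + λ - 2 = 0.
Eigenvalues λ = 1, -2.
For λ=1: (A-λI) row 1 is [0, 9], so an eigenvector is (1, 0).
For λ=-2: (A-λI) row 1 is [3, 9], so an eigenvector is (-3, 1).
General solution: K_1e^(t)(1,0) + K_2e^(-2t)(-3,1).

p(t) = K_1e^(t) - 3K_2e^(-2t), q(t) = K_2e^(-2t)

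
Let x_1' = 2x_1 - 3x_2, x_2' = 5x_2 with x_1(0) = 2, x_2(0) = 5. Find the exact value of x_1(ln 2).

-132

A = [[2,-3],[0,5]]; eigenvalues λ = 2, 5.
Eigenvectors: (1,0) for λ=2, (-1,1) for λ=5.
From the initial condition, c_1 = 7, c_2 = 5.
x_1(ln 2) = (7)(2^2)(1) + (5)(2^5)(-1) = -132.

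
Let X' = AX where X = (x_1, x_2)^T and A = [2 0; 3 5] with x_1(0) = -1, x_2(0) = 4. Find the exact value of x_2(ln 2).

A = [[2,0],[3,5]]; eigenvalues λ = 5, 2.
Eigenvectors: (0,1) for λ=5, (-1,1) for λ=2.
From the initial condition, c_1 = 3, c_2 = 1.
x_2(ln 2) = (3)(2^5)(1) + (1)(2^2)(1) = 100.

100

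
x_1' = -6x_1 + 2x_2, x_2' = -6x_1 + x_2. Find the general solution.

Coefficient matrix A = [[-6, 2], [-6, 1]].
Characteristic polynomial det(A - λI) = λ^2 + 5λ + 6 = 0.
Eigenvalues λ = -2, -3.
For λ=-2: (A-λI) row 1 is [-4, 2], so an eigenvector is (-1, -2).
For λ=-3: (A-λI) row 1 is [-3, 2], so an eigenvector is (2, 3).
General solution: K_1e^(-2t)(-1,-2) + K_2e^(-3t)(2,3).

x_1(t) = -K_1e^(-2t) + 2K_2e^(-3t), x_2(t) = -2K_1e^(-2t) + 3K_2e^(-3t)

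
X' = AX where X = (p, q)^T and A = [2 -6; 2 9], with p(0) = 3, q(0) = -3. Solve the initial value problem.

Coefficient matrix A = [[2, -6], [2, 9]].
Characteristic polynomial det(A - λI) = λ^2 - 11λ + 30 = 0.
Eigenvalues λ = 5, 6.
For λ=5: (A-λI) row 1 is [-3, -6], so an eigenvector is (2, -1).
For λ=6: (A-λI) row 1 is [-4, -6], so an eigenvector is (-3, 2).
General solution: c_1e^(5t)(2,-1) + c_2e^(6t)(-3,2).
Applying p(0)=3, q(0)=-3 gives c_1=-3, c_2=-3.

p(t) = 9e^(6t) - 6e^(5t), q(t) = -6e^(6t) + 3e^(5t)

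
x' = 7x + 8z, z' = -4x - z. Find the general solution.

x(t) = -K_1e^(3t)sin(4t) - K_1e^(3t)cos(4t) - K_2e^(3t)sin(4t) + K_2e^(3t)cos(4t), z(t) = K_1e^(3t)sin(4t) - K_2e^(3t)cos(4t)

Coefficient matrix A = [[7, 8], [-4, -1]].
Characteristic polynomial det(A - λI) = λ^2 - 6λ + 25 = 0.
Eigenvalues λ = 3 ± 4i (complex conjugate pair).
For λ=3+4i: an eigenvector is (-1,0) - i(-1,1) = (-1 + i, 0 - i).
A real fundamental pair from Re and Im of e^((3+4i)t)v: X_1 = e^(3t)(cos(4t)·(-1,0) + sin(4t)·(-1,1)), X_2 = e^(3t)(sin(4t)·(-1,0) - cos(4t)·(-1,1)).
General solution: K_1X_1 + K_2X_2.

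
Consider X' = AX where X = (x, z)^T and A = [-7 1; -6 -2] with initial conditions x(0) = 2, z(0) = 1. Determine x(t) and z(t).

x(t) = -3e^(-4t) + 5e^(-5t), z(t) = -9e^(-4t) + 10e^(-5t)

Coefficient matrix A = [[-7, 1], [-6, -2]].
Characteristic polynomial det(A - λI) = λ^2 + 9λ + 20 = 0.
Eigenvalues λ = -4, -5.
For λ=-4: (A-λI) row 1 is [-3, 1], so an eigenvector is (-1, -3).
For λ=-5: (A-λI) row 1 is [-2, 1], so an eigenvector is (1, 2).
General solution: c_1e^(-4t)(-1,-3) + c_2e^(-5t)(1,2).
Applying x(0)=2, z(0)=1 gives c_1=3, c_2=5.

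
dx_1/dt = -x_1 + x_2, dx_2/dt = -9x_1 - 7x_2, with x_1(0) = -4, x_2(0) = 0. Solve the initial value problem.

Coefficient matrix A = [[-1, 1], [-9, -7]].
Characteristic polynomial det(A - λI) = λ^2 + 8λ + 16 = 0.
Single eigenvalue λ = -4 with algebraic multiplicity 2.
Eigenvector v = (1,-3); generalized eigenvector w with (A-λI)w=v is (0,1).
General solution: e^(-4t)[c_1·v + c_2·(t·v + w)].
Applying x_1(0)=-4, x_2(0)=0 gives c_1=-4, c_2=-12.

x_1(t) = -12te^(-4t) - 4e^(-4t), x_2(t) = 36te^(-4t)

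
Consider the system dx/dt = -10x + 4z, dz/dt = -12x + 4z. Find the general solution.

x(t) = -2K_1e^(-4t) + K_2e^(-2t), z(t) = -3K_1e^(-4t) + 2K_2e^(-2t)

Coefficient matrix A = [[-10, 4], [-12, 4]].
Characteristic polynomial det(A - λI) = λ^2 + 6λ + 8 = 0.
Eigenvalues λ = -4, -2.
For λ=-4: (A-λI) row 1 is [-6, 4], so an eigenvector is (-2, -3).
For λ=-2: (A-λI) row 1 is [-8, 4], so an eigenvector is (1, 2).
General solution: K_1e^(-4t)(-2,-3) + K_2e^(-2t)(1,2).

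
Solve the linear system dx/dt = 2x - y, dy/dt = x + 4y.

x(t) = c_1e^(3t) + c_2te^(3t) + 2c_2e^(3t), y(t) = -c_1e^(3t) - c_2te^(3t) - 3c_2e^(3t)

Coefficient matrix A = [[2, -1], [1, 4]].
Characteristic polynomial det(A - λI) = λ^2 - 6λ + 9 = 0.
Single eigenvalue λ = 3 with algebraic multiplicity 2.
Eigenvector v = (1,-1); generalized eigenvector w with (A-λI)w=v is (2,-3).
General solution: e^(3t)[c_1·v + c_2·(t·v + w)].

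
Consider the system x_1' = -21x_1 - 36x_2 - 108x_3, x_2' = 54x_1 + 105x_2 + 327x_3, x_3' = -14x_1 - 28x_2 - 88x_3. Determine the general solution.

Coefficient matrix A = [[-21, -36, -108], [54, 105, 327], [-14, -28, -88]].
det(A - λI) = 0 gives eigenvalues λ = -4, -3, 3.
For λ=-4: eigenvector (0,-3,1).
For λ=-3: eigenvector (-2,1,0).
For λ=3: eigenvector (-3,8,-2).
General solution: C_1e^(-4t)(0,-3,1) + C_2e^(-3t)(-2,1,0) + C_3e^(3t)(-3,8,-2).

x_1(t) = -2C_2e^(-3t) - 3C_3e^(3t), x_2(t) = -3C_1e^(-4t) + C_2e^(-3t) + 8C_3e^(3t), x_3(t) = C_1e^(-4t) - 2C_3e^(3t)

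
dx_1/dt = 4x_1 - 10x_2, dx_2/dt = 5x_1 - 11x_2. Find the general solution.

Coefficient matrix A = [[4, -10], [5, -11]].
Characteristic polynomial det(A - λI) = λ^2 + 7λ + 6 = 0.
Eigenvalues λ = -6, -1.
For λ=-6: (A-λI) row 1 is [10, -10], so an eigenvector is (-1, -1).
For λ=-1: (A-λI) row 1 is [5, -10], so an eigenvector is (-2, -1).
General solution: C_1e^(-6t)(-1,-1) + C_2e^(-t)(-2,-1).

x_1(t) = -C_1e^(-6t) - 2C_2e^(-t), x_2(t) = -C_1e^(-6t) - C_2e^(-t)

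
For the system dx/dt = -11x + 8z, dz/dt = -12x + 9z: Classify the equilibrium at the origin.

saddle

A = [[-11,8],[-12,9]]; det(A-λI) = λ^2 + 2λ - 3.
λ = 1, -3: opposite signs.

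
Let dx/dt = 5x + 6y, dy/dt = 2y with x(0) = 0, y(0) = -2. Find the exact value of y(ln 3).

A = [[5,6],[0,2]]; eigenvalues λ = 2, 5.
Eigenvectors: (2,-1) for λ=2, (-1,0) for λ=5.
From the initial condition, c_1 = 2, c_2 = 4.
y(ln 3) = (2)(3^2)(-1) + (4)(3^5)(0) = -18.

-18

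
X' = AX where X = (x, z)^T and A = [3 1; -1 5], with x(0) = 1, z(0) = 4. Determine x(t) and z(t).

x(t) = 3te^(4t) + e^(4t), z(t) = 3te^(4t) + 4e^(4t)

Coefficient matrix A = [[3, 1], [-1, 5]].
Characteristic polynomial det(A - λI) = λ^2 - 8λ + 16 = 0.
Single eigenvalue λ = 4 with algebraic multiplicity 2.
Eigenvector v = (1,1); generalized eigenvector w with (A-λI)w=v is (-1,0).
General solution: e^(4t)[c_1·v + c_2·(t·v + w)].
Applying x(0)=1, z(0)=4 gives c_1=4, c_2=3.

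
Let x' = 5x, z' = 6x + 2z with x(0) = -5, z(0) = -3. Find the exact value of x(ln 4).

-5120

A = [[5,0],[6,2]]; eigenvalues λ = 2, 5.
Eigenvectors: (0,1) for λ=2, (-1,-2) for λ=5.
From the initial condition, c_1 = 7, c_2 = 5.
x(ln 4) = (7)(4^2)(0) + (5)(4^5)(-1) = -5120.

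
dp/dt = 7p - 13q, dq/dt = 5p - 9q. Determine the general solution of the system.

p(t) = 2c_1e^(-t)sin(t) - 3c_1e^(-t)cos(t) - 3c_2e^(-t)sin(t) - 2c_2e^(-t)cos(t), q(t) = c_1e^(-t)sin(t) - 2c_1e^(-t)cos(t) - 2c_2e^(-t)sin(t) - c_2e^(-t)cos(t)

Coefficient matrix A = [[7, -13], [5, -9]].
Characteristic polynomial det(A - λI) = λ^2 + 2λ + 2 = 0.
Eigenvalues λ = -1 ± i (complex conjugate pair).
For λ=-1+i: an eigenvector is (-3,-2) - i(2,1) = (-3 - 2i, -2 - i).
A real fundamental pair from Re and Im of e^((-1+i)t)v: X_1 = e^(-t)(cos(t)·(-3,-2) + sin(t)·(2,1)), X_2 = e^(-t)(sin(t)·(-3,-2) - cos(t)·(2,1)).
General solution: c_1X_1 + c_2X_2.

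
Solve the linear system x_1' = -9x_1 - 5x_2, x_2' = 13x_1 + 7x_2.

Coefficient matrix A = [[-9, -5], [13, 7]].
Characteristic polynomial det(A - λI) = λ^2 + 2λ + 2 = 0.
Eigenvalues λ = -1 ± i (complex conjugate pair).
For λ=-1+i: an eigenvector is (-2,3) - i(1,-2) = (-2 - i, 3 + 2i).
A real fundamental pair from Re and Im of e^((-1+i)t)v: X_1 = e^(-t)(cos(t)·(-2,3) + sin(t)·(1,-2)), X_2 = e^(-t)(sin(t)·(-2,3) - cos(t)·(1,-2)).
General solution: K_1X_1 + K_2X_2.

x_1(t) = K_1e^(-t)sin(t) - 2K_1e^(-t)cos(t) - 2K_2e^(-t)sin(t) - K_2e^(-t)cos(t), x_2(t) = -2K_1e^(-t)sin(t) + 3K_1e^(-t)cos(t) + 3K_2e^(-t)sin(t) + 2K_2e^(-t)cos(t)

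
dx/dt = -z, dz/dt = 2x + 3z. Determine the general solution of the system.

x(t) = c_1e^(t) + c_2e^(2t), z(t) = -c_1e^(t) - 2c_2e^(2t)

Coefficient matrix A = [[0, -1], [2, 3]].
Characteristic polynomial det(A - λI) = λ^2 - 3λ + 2 = 0.
Eigenvalues λ = 1, 2.
For λ=1: (A-λI) row 1 is [-1, -1], so an eigenvector is (1, -1).
For λ=2: (A-λI) row 1 is [-2, -1], so an eigenvector is (1, -2).
General solution: c_1e^(t)(1,-1) + c_2e^(2t)(1,-2).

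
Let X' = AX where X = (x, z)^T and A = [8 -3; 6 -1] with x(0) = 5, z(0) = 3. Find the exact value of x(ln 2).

A = [[8,-3],[6,-1]]; eigenvalues λ = 2, 5.
Eigenvectors: (1,2) for λ=2, (1,1) for λ=5.
From the initial condition, c_1 = -2, c_2 = 7.
x(ln 2) = (-2)(2^2)(1) + (7)(2^5)(1) = 216.

216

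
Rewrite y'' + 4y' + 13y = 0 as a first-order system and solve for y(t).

y(t) = c_1e^(-2t)cos(3t) + c_2e^(-2t)sin(3t)

Let x_1 = y, x_2 = y'. Then x_1' = x_2 and x_2' = -13x_1 - 4x_2.
A = [[0,1],[-13,-4]]; det(A-λI) = λ^2 + 4λ + 13.
Eigenvalues λ = -2 ± 3i.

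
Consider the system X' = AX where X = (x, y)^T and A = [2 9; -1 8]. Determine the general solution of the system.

x(t) = -3K_1e^(5t) - 3K_2te^(5t) - 2K_2e^(5t), y(t) = -K_1e^(5t) - K_2te^(5t) - K_2e^(5t)

Coefficient matrix A = [[2, 9], [-1, 8]].
Characteristic polynomial det(A - λI) = λ^2 - 10λ + 25 = 0.
Single eigenvalue λ = 5 with algebraic multiplicity 2.
Eigenvector v = (-3,-1); generalized eigenvector w with (A-λI)w=v is (-2,-1).
General solution: e^(5t)[K_1·v + K_2·(t·v + w)].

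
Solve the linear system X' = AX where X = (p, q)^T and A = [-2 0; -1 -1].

p(t) = -c_1e^(-2t), q(t) = -c_1e^(-2t) + c_2e^(-t)

Coefficient matrix A = [[-2, 0], [-1, -1]].
Characteristic polynomial det(A - λI) = λ^2 + 3λ + 2 = 0.
Eigenvalues λ = -2, -1.
For λ=-2: (A-λI) row 2 is [-1, 1], so an eigenvector is (-1, -1).
For λ=-1: (A-λI) row 1 is [-1, 0], so an eigenvector is (0, 1).
General solution: c_1e^(-2t)(-1,-1) + c_2e^(-t)(0,1).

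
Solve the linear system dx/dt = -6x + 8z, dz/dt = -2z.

Coefficient matrix A = [[-6, 8], [0, -2]].
Characteristic polynomial det(A - λI) = λ^2 + 8λ + 12 = 0.
Eigenvalues λ = -2, -6.
For λ=-2: (A-λI) row 1 is [-4, 8], so an eigenvector is (-2, -1).
For λ=-6: (A-λI) row 1 is [0, 8], so an eigenvector is (-1, 0).
General solution: c_1e^(-2t)(-2,-1) + c_2e^(-6t)(-1,0).

x(t) = -2c_1e^(-2t) - c_2e^(-6t), z(t) = -c_1e^(-2t)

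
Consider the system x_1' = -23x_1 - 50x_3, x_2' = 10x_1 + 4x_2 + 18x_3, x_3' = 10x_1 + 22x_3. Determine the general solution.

Coefficient matrix A = [[-23, 0, -50], [10, 4, 18], [10, 0, 22]].
det(A - λI) = 0 gives eigenvalues λ = -3, 4, 2.
For λ=-3: eigenvector (5,-2,-2).
For λ=4: eigenvector (0,1,0).
For λ=2: eigenvector (-2,1,1).
General solution: K_1e^(-3t)(5,-2,-2) + K_2e^(4t)(0,1,0) + K_3e^(2t)(-2,1,1).

x_1(t) = 5K_1e^(-3t) - 2K_3e^(2t), x_2(t) = -2K_1e^(-3t) + K_2e^(4t) + K_3e^(2t), x_3(t) = -2K_1e^(-3t) + K_3e^(2t)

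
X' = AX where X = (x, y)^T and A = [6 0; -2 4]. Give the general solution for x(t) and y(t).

x(t) = c_1e^(6t), y(t) = -c_1e^(6t) - c_2e^(4t)

Coefficient matrix A = [[6, 0], [-2, 4]].
Characteristic polynomial det(A - λI) = λ^2 - 10λ + 24 = 0.
Eigenvalues λ = 6, 4.
For λ=6: (A-λI) row 2 is [-2, -2], so an eigenvector is (1, -1).
For λ=4: (A-λI) row 1 is [2, 0], so an eigenvector is (0, -1).
General solution: c_1e^(6t)(1,-1) + c_2e^(4t)(0,-1).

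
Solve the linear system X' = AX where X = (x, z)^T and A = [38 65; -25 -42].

x(t) = -2c_1e^(-2t)sin(5t) + 3c_1e^(-2t)cos(5t) + 3c_2e^(-2t)sin(5t) + 2c_2e^(-2t)cos(5t), z(t) = c_1e^(-2t)sin(5t) - 2c_1e^(-2t)cos(5t) - 2c_2e^(-2t)sin(5t) - c_2e^(-2t)cos(5t)

Coefficient matrix A = [[38, 65], [-25, -42]].
Characteristic polynomial det(A - λI) = λ^2 + 4λ + 29 = 0.
Eigenvalues λ = -2 ± 5i (complex conjugate pair).
For λ=-2+5i: an eigenvector is (3,-2) - i(-2,1) = (3 + 2i, -2 - i).
A real fundamental pair from Re and Im of e^((-2+5i)t)v: X_1 = e^(-2t)(cos(5t)·(3,-2) + sin(5t)·(-2,1)), X_2 = e^(-2t)(sin(5t)·(3,-2) - cos(5t)·(-2,1)).
General solution: c_1X_1 + c_2X_2.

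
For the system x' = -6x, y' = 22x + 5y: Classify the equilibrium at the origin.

saddle

A = [[-6,0],[22,5]]; det(A-λI) = λ^2 + λ - 30.
λ = -6, 5: opposite signs.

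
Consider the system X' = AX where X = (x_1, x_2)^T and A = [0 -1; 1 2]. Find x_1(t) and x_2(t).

Coefficient matrix A = [[0, -1], [1, 2]].
Characteristic polynomial det(A - λI) = λ^2 - 2λ + 1 = 0.
Single eigenvalue λ = 1 with algebraic multiplicity 2.
Eigenvector v = (-1,1); generalized eigenvector w with (A-λI)w=v is (3,-2).
General solution: e^(t)[K_1·v + K_2·(t·v + w)].

x_1(t) = -K_1e^(t) - K_2te^(t) + 3K_2e^(t), x_2(t) = K_1e^(t) + K_2te^(t) - 2K_2e^(t)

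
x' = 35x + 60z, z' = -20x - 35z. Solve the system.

Coefficient matrix A = [[35, 60], [-20, -35]].
Characteristic polynomial det(A - λI) = λ^2 - 25 = 0.
Eigenvalues λ = 5, -5.
For λ=5: (A-λI) row 1 is [30, 60], so an eigenvector is (-2, 1).
For λ=-5: (A-λI) row 1 is [40, 60], so an eigenvector is (3, -2).
General solution: K_1e^(5t)(-2,1) + K_2e^(-5t)(3,-2).

x(t) = -2K_1e^(5t) + 3K_2e^(-5t), z(t) = K_1e^(5t) - 2K_2e^(-5t)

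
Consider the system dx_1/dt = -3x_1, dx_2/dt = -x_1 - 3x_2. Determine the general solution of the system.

Coefficient matrix A = [[-3, 0], [-1, -3]].
Characteristic polynomial det(A - λI) = λ^2 + 6λ + 9 = 0.
Single eigenvalue λ = -3 with algebraic multiplicity 2.
Eigenvector v = (0,1); generalized eigenvector w with (A-λI)w=v is (-1,1).
General solution: e^(-3t)[C_1·v + C_2·(t·v + w)].

x_1(t) = -C_2e^(-3t), x_2(t) = C_1e^(-3t) + C_2te^(-3t) + C_2e^(-3t)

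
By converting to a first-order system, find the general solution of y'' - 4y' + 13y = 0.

y(t) = C_1e^(2t)cos(3t) + C_2e^(2t)sin(3t)

Let x_1 = y, x_2 = y'. Then x_1' = x_2 and x_2' = -13x_1 + 4x_2.
A = [[0,1],[-13,4]]; det(A-λI) = λ^2 - 4λ + 13.
Eigenvalues λ = 2 ± 3i.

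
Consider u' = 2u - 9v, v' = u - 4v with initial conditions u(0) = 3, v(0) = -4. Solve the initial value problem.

Coefficient matrix A = [[2, -9], [1, -4]].
Characteristic polynomial det(A - λI) = λ^2 + 2λ + 1 = 0.
Single eigenvalue λ = -1 with algebraic multiplicity 2.
Eigenvector v = (3,1); generalized eigenvector w with (A-λI)w=v is (-2,-1).
General solution: e^(-t)[C_1·v + C_2·(t·v + w)].
Applying u(0)=3, v(0)=-4 gives C_1=11, C_2=15.

u(t) = 45te^(-t) + 3e^(-t), v(t) = 15te^(-t) - 4e^(-t)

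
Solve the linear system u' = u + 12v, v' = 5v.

Coefficient matrix A = [[1, 12], [0, 5]].
Characteristic polynomial det(A - λI) = λ^2 - 6λ + 5 = 0.
Eigenvalues λ = 1, 5.
For λ=1: (A-λI) row 1 is [0, 12], so an eigenvector is (-1, 0).
For λ=5: (A-λI) row 1 is [-4, 12], so an eigenvector is (-3, -1).
General solution: K_1e^(t)(-1,0) + K_2e^(5t)(-3,-1).

u(t) = -K_1e^(t) - 3K_2e^(5t), v(t) = -K_2e^(5t)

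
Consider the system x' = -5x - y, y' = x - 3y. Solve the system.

x(t) = -c_1e^(-4t) - c_2te^(-4t) + 2c_2e^(-4t), y(t) = c_1e^(-4t) + c_2te^(-4t) - c_2e^(-4t)

Coefficient matrix A = [[-5, -1], [1, -3]].
Characteristic polynomial det(A - λI) = λ^2 + 8λ + 16 = 0.
Single eigenvalue λ = -4 with algebraic multiplicity 2.
Eigenvector v = (-1,1); generalized eigenvector w with (A-λI)w=v is (2,-1).
General solution: e^(-4t)[c_1·v + c_2·(t·v + w)].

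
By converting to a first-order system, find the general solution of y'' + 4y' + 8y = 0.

y(t) = K_1e^(-2t)cos(2t) + K_2e^(-2t)sin(2t)

Let x_1 = y, x_2 = y'. Then x_1' = x_2 and x_2' = -8x_1 - 4x_2.
A = [[0,1],[-8,-4]]; det(A-λI) = λ^2 + 4λ + 8.
Eigenvalues λ = -2 ± 2i.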